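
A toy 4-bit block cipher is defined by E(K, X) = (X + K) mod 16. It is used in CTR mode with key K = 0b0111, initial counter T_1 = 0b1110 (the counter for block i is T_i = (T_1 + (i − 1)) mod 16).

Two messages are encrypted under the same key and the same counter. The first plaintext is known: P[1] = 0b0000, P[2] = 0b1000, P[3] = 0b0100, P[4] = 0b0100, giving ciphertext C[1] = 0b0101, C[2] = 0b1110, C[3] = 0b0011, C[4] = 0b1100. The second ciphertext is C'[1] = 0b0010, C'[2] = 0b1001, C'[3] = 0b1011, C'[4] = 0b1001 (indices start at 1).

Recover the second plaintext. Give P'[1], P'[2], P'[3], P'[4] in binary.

In CTR with a reused counter, both messages share the same keystream S_i, so C_i ⊕ C'_i = P_i ⊕ P'_i and thus P'_i = P_i ⊕ C_i ⊕ C'_i.
P'[1]: 0b0000 ⊕ 0b0101 ⊕ 0b0010 = 0b0111.
P'[2]: 0b1000 ⊕ 0b1110 ⊕ 0b1001 = 0b1111.
P'[3]: 0b0100 ⊕ 0b0011 ⊕ 0b1011 = 0b1100.
P'[4]: 0b0100 ⊕ 0b1100 ⊕ 0b1001 = 0b0001.

P'[1] = 0b0111, P'[2] = 0b1111, P'[3] = 0b1100, P'[4] = 0b0001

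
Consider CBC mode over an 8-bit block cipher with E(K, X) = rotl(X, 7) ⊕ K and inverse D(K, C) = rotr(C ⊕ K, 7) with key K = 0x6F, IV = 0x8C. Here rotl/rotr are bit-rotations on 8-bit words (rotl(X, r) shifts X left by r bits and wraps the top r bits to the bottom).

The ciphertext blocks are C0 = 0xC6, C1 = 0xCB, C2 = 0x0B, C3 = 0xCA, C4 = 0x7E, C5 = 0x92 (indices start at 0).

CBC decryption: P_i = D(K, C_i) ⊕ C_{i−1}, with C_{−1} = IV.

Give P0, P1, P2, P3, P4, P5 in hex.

P0 = 0xDF, P1 = 0x8F, P2 = 0x03, P3 = 0x40, P4 = 0xE8, P5 = 0x85

P0: D(K, 0xC6) = 0x53; 0x53 ⊕ 0x8C = 0xDF.
P1: D(K, 0xCB) = 0x49; 0x49 ⊕ 0xC6 = 0x8F.
P2: D(K, 0x0B) = 0xC8; 0xC8 ⊕ 0xCB = 0x03.
P3: D(K, 0xCA) = 0x4B; 0x4B ⊕ 0x0B = 0x40.
P4: D(K, 0x7E) = 0x22; 0x22 ⊕ 0xCA = 0xE8.
P5: D(K, 0x92) = 0xFB; 0xFB ⊕ 0x7E = 0x85.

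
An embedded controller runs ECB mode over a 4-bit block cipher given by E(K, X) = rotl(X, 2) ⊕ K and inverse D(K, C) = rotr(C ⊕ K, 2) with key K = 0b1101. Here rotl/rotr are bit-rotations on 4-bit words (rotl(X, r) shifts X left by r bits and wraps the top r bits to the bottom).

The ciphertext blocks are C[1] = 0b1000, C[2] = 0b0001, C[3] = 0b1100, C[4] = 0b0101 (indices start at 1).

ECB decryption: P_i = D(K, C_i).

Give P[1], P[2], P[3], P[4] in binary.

P[1]: D(K, 0b1000) = 0b0101.
P[2]: D(K, 0b0001) = 0b0011.
P[3]: D(K, 0b1100) = 0b0100.
P[4]: D(K, 0b0101) = 0b0010.

P[1] = 0b0101, P[2] = 0b0011, P[3] = 0b0100, P[4] = 0b0010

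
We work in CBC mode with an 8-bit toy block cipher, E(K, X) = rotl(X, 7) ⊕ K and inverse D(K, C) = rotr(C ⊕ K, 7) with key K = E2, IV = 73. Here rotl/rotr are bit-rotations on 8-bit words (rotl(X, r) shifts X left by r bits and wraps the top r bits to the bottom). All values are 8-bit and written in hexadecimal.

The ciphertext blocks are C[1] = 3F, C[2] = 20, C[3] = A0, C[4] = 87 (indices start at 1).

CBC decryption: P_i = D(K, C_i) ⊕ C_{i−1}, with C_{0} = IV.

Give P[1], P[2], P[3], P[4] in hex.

P[1]: D(K, 3F) = BB; BB ⊕ 73 = C8.
P[2]: D(K, 20) = 85; 85 ⊕ 3F = BA.
P[3]: D(K, A0) = 84; 84 ⊕ 20 = A4.
P[4]: D(K, 87) = CA; CA ⊕ A0 = 6A.

P[1] = C8, P[2] = BA, P[3] = A4, P[4] = 6A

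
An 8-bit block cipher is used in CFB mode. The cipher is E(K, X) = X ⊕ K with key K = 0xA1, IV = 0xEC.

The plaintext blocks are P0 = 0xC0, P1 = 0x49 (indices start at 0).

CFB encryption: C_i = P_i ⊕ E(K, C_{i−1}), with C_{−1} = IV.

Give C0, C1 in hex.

C0: E(K, 0xEC) = 0x4D; 0xC0 ⊕ 0x4D = 0x8D.
C1: E(K, 0x8D) = 0x2C; 0x49 ⊕ 0x2C = 0x65.

C0 = 0x8D, C1 = 0x65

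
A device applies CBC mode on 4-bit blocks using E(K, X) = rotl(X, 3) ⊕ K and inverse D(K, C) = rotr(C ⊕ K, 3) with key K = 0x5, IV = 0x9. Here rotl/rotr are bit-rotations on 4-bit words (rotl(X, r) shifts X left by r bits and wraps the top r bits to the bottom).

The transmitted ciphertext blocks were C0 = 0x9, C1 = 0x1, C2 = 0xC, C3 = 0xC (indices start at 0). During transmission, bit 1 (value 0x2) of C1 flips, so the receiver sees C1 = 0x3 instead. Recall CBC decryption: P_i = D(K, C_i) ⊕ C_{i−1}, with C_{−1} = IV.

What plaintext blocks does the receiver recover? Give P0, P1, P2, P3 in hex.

P0 = 0x0, P1 = 0x5, P2 = 0x0, P3 = 0xF

Only C1 changed, to 0x3. In CBC, a change in C_i garbles P_i and flips the same bit in P_{i+1}. Decrypting the received ciphertext:
P0: D(K, 0x9) = 0x9; 0x9 ⊕ 0x9 = 0x0.
P1: D(K, 0x3) = 0xC; 0xC ⊕ 0x9 = 0x5.
P2: D(K, 0xC) = 0x3; 0x3 ⊕ 0x3 = 0x0.
P3: D(K, 0xC) = 0x3; 0x3 ⊕ 0xC = 0xF.
Blocks that differ from the original plaintext: P1, P2.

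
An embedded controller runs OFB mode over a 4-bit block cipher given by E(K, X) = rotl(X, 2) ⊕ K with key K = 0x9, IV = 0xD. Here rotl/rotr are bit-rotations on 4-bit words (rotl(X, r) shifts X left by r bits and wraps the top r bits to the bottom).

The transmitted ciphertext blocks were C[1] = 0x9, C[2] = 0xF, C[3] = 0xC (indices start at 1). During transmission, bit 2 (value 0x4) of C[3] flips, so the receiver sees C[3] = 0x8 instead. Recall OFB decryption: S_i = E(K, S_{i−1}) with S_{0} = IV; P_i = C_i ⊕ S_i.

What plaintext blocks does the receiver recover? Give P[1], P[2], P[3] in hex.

Only C[3] changed, to 0x8. In OFB, a change in C_i flips the same bit in P_i only; the keystream is unaffected. Decrypting the received ciphertext:
P[1]: S = E(K, 0xD) = 0xE; 0x9 ⊕ 0xE = 0x7.
P[2]: S = E(K, 0xE) = 0x2; 0xF ⊕ 0x2 = 0xD.
P[3]: S = E(K, 0x2) = 0x1; 0x8 ⊕ 0x1 = 0x9.
Blocks that differ from the original plaintext: P[3].

P[1] = 0x7, P[2] = 0xD, P[3] = 0x9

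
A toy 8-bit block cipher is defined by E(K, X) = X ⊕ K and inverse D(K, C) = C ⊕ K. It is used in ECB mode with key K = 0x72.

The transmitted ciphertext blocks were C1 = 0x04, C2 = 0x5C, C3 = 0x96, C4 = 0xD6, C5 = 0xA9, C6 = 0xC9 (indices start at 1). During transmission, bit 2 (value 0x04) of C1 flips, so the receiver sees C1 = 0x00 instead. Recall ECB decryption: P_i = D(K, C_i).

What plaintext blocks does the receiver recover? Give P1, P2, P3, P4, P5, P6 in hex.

Only C1 changed, to 0x00. In ECB, a change in C_i affects only P_i. Decrypting the received ciphertext:
P1: D(K, 0x00) = 0x72.
P2: D(K, 0x5C) = 0x2E.
P3: D(K, 0x96) = 0xE4.
P4: D(K, 0xD6) = 0xA4.
P5: D(K, 0xA9) = 0xDB.
P6: D(K, 0xC9) = 0xBB.
Blocks that differ from the original plaintext: P1.

P1 = 0x72, P2 = 0x2E, P3 = 0xE4, P4 = 0xA4, P5 = 0xDB, P6 = 0xBB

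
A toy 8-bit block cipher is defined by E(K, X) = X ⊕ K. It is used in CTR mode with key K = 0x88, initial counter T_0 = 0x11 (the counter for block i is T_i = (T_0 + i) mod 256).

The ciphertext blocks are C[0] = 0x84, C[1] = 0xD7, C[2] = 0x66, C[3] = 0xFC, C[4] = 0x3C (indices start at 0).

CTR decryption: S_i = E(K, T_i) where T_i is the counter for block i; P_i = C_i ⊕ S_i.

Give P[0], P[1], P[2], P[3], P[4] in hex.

P[0]: T = 0x11, S = E(K, T) = 0x99; 0x84 ⊕ 0x99 = 0x1D.
P[1]: T = 0x12, S = E(K, T) = 0x9A; 0xD7 ⊕ 0x9A = 0x4D.
P[2]: T = 0x13, S = E(K, T) = 0x9B; 0x66 ⊕ 0x9B = 0xFD.
P[3]: T = 0x14, S = E(K, T) = 0x9C; 0xFC ⊕ 0x9C = 0x60.
P[4]: T = 0x15, S = E(K, T) = 0x9D; 0x3C ⊕ 0x9D = 0xA1.

P[0] = 0x1D, P[1] = 0x4D, P[2] = 0xFD, P[3] = 0x60, P[4] = 0xA1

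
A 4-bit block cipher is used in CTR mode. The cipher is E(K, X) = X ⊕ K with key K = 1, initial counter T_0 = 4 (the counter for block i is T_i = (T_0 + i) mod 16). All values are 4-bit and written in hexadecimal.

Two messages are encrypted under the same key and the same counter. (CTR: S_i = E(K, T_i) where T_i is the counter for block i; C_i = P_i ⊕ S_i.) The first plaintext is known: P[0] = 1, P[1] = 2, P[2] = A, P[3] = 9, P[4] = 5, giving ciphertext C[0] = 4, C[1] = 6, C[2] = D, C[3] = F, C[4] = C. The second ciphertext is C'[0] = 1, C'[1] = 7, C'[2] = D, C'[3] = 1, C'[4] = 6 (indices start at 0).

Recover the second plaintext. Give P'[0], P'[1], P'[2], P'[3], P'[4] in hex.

P'[0] = 4, P'[1] = 3, P'[2] = A, P'[3] = 7, P'[4] = F

In CTR with a reused counter, both messages share the same keystream S_i, so C_i ⊕ C'_i = P_i ⊕ P'_i and thus P'_i = P_i ⊕ C_i ⊕ C'_i.
P'[0]: 1 ⊕ 4 ⊕ 1 = 4.
P'[1]: 2 ⊕ 6 ⊕ 7 = 3.
P'[2]: A ⊕ D ⊕ D = A.
P'[3]: 9 ⊕ F ⊕ 1 = 7.
P'[4]: 5 ⊕ C ⊕ 6 = F.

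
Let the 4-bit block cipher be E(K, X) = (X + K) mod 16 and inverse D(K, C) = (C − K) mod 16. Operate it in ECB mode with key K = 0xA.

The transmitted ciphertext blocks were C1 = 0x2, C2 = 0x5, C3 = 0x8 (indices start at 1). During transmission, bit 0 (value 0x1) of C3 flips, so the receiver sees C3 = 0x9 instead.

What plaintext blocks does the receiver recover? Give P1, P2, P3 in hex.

P1 = 0x8, P2 = 0xB, P3 = 0xF

ECB decryption: P_i = D(K, C_i).
Only C3 changed, to 0x9. In ECB, a change in C_i affects only P_i. Decrypting the received ciphertext:
P1: D(K, 0x2) = 0x8.
P2: D(K, 0x5) = 0xB.
P3: D(K, 0x9) = 0xF.
Blocks that differ from the original plaintext: P3.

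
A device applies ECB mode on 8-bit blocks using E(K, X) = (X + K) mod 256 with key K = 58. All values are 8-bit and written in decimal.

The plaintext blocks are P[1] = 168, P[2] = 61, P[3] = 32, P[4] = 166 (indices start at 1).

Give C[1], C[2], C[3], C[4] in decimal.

C[1] = 226, C[2] = 119, C[3] = 90, C[4] = 224

ECB encryption: C_i = E(K, P_i).
C[1]: E(K, 168) = 226.
C[2]: E(K, 61) = 119.
C[3]: E(K, 32) = 90.
C[4]: E(K, 166) = 224.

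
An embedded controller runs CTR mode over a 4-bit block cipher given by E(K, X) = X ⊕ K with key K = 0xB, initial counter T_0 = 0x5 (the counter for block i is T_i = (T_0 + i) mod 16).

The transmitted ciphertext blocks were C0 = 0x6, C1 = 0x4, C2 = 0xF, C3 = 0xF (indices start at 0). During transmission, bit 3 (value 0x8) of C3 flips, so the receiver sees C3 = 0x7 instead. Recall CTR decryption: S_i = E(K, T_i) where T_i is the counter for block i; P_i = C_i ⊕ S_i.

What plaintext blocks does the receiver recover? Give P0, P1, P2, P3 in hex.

P0 = 0x8, P1 = 0x9, P2 = 0x3, P3 = 0x4

Only C3 changed, to 0x7. In CTR, a change in C_i flips the same bit in P_i only; the keystream is unaffected. Decrypting the received ciphertext:
P0: T = 0x5, S = E(K, T) = 0xE; 0x6 ⊕ 0xE = 0x8.
P1: T = 0x6, S = E(K, T) = 0xD; 0x4 ⊕ 0xD = 0x9.
P2: T = 0x7, S = E(K, T) = 0xC; 0xF ⊕ 0xC = 0x3.
P3: T = 0x8, S = E(K, T) = 0x3; 0x7 ⊕ 0x3 = 0x4.
Blocks that differ from the original plaintext: P3.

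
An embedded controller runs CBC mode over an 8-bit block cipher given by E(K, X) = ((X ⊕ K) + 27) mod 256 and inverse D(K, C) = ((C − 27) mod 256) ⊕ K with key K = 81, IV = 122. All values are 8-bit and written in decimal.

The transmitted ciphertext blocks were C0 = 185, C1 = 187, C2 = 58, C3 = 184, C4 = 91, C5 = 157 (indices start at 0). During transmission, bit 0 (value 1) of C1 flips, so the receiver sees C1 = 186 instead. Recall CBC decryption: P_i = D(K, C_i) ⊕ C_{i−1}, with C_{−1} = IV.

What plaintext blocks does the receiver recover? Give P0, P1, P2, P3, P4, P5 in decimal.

P0 = 181, P1 = 119, P2 = 244, P3 = 246, P4 = 169, P5 = 136

Only C1 changed, to 186. In CBC, a change in C_i garbles P_i and flips the same bit in P_{i+1}. Decrypting the received ciphertext:
P0: D(K, 185) = 207; 207 ⊕ 122 = 181.
P1: D(K, 186) = 206; 206 ⊕ 185 = 119.
P2: D(K, 58) = 78; 78 ⊕ 186 = 244.
P3: D(K, 184) = 204; 204 ⊕ 58 = 246.
P4: D(K, 91) = 17; 17 ⊕ 184 = 169.
P5: D(K, 157) = 211; 211 ⊕ 91 = 136.
Blocks that differ from the original plaintext: P1, P2.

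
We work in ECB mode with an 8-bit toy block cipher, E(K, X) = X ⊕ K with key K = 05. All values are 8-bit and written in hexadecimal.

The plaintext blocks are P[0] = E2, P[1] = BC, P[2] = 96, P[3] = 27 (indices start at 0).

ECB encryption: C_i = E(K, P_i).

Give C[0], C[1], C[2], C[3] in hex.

C[0] = E7, C[1] = B9, C[2] = 93, C[3] = 22

C[0]: E(K, E2) = E7.
C[1]: E(K, BC) = B9.
C[2]: E(K, 96) = 93.
C[3]: E(K, 27) = 22.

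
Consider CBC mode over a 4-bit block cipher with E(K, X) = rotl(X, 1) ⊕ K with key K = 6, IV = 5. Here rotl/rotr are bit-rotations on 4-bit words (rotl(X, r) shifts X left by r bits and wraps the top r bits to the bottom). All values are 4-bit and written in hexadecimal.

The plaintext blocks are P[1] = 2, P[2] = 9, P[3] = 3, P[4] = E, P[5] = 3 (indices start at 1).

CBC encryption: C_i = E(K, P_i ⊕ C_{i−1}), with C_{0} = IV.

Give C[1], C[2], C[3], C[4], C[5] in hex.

C[1]: P[1] ⊕ 5 = 7; E(K, 7) = 8.
C[2]: P[2] ⊕ 8 = 1; E(K, 1) = 4.
C[3]: P[3] ⊕ 4 = 7; E(K, 7) = 8.
C[4]: P[4] ⊕ 8 = 6; E(K, 6) = A.
C[5]: P[5] ⊕ A = 9; E(K, 9) = 5.

C[1] = 8, C[2] = 4, C[3] = 8, C[4] = A, C[5] = 5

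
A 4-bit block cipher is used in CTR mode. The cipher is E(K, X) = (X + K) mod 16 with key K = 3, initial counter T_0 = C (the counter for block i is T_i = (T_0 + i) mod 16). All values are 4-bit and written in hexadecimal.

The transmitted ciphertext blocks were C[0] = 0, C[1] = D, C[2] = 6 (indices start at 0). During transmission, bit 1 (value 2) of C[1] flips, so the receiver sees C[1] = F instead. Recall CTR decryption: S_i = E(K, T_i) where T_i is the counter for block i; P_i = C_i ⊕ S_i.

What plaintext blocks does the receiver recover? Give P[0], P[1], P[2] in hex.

P[0] = F, P[1] = F, P[2] = 7

Only C[1] changed, to F. In CTR, a change in C_i flips the same bit in P_i only; the keystream is unaffected. Decrypting the received ciphertext:
P[0]: T = C, S = E(K, T) = F; 0 ⊕ F = F.
P[1]: T = D, S = E(K, T) = 0; F ⊕ 0 = F.
P[2]: T = E, S = E(K, T) = 1; 6 ⊕ 1 = 7.
Blocks that differ from the original plaintext: P[1].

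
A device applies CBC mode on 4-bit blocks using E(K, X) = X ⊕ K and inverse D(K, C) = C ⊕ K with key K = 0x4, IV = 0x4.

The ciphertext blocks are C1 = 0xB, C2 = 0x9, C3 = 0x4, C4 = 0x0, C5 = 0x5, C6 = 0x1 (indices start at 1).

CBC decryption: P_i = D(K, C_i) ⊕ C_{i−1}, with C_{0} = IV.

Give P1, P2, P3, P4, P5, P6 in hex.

P1: D(K, 0xB) = 0xF; 0xF ⊕ 0x4 = 0xB.
P2: D(K, 0x9) = 0xD; 0xD ⊕ 0xB = 0x6.
P3: D(K, 0x4) = 0x0; 0x0 ⊕ 0x9 = 0x9.
P4: D(K, 0x0) = 0x4; 0x4 ⊕ 0x4 = 0x0.
P5: D(K, 0x5) = 0x1; 0x1 ⊕ 0x0 = 0x1.
P6: D(K, 0x1) = 0x5; 0x5 ⊕ 0x5 = 0x0.

P1 = 0xB, P2 = 0x6, P3 = 0x9, P4 = 0x0, P5 = 0x1, P6 = 0x0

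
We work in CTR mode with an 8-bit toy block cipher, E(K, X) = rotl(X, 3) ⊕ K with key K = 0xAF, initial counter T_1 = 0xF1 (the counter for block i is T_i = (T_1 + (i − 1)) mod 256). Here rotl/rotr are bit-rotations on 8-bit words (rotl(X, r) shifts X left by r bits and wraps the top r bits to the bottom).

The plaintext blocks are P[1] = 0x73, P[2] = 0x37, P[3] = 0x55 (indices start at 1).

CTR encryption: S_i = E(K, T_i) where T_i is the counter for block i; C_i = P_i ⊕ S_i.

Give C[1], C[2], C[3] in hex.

C[1] = 0x53, C[2] = 0x0F, C[3] = 0x65

C[1]: T = 0xF1, S = E(K, T) = 0x20; 0x73 ⊕ 0x20 = 0x53.
C[2]: T = 0xF2, S = E(K, T) = 0x38; 0x37 ⊕ 0x38 = 0x0F.
C[3]: T = 0xF3, S = E(K, T) = 0x30; 0x55 ⊕ 0x30 = 0x65.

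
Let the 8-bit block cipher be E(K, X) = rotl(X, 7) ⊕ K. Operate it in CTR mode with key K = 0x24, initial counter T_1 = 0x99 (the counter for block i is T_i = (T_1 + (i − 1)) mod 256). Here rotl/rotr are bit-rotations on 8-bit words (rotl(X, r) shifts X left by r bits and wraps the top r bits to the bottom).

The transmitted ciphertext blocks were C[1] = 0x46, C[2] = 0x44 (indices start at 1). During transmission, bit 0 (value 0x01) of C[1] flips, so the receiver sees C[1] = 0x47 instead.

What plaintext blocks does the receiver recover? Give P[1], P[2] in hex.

CTR decryption: S_i = E(K, T_i) where T_i is the counter for block i; P_i = C_i ⊕ S_i.
Only C[1] changed, to 0x47. In CTR, a change in C_i flips the same bit in P_i only; the keystream is unaffected. Decrypting the received ciphertext:
P[1]: T = 0x99, S = E(K, T) = 0xE8; 0x47 ⊕ 0xE8 = 0xAF.
P[2]: T = 0x9A, S = E(K, T) = 0x69; 0x44 ⊕ 0x69 = 0x2D.
Blocks that differ from the original plaintext: P[1].

P[1] = 0xAF, P[2] = 0x2D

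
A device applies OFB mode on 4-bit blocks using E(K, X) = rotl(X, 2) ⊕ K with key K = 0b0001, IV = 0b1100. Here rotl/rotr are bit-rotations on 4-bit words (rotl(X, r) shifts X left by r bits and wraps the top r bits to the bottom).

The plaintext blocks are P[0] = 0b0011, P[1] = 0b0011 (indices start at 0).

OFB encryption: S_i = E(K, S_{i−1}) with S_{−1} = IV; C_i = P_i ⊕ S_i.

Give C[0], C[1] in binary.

C[0] = 0b0001, C[1] = 0b1010

C[0]: S = E(K, 0b1100) = 0b0010; 0b0011 ⊕ 0b0010 = 0b0001.
C[1]: S = E(K, 0b0010) = 0b1001; 0b0011 ⊕ 0b1001 = 0b1010.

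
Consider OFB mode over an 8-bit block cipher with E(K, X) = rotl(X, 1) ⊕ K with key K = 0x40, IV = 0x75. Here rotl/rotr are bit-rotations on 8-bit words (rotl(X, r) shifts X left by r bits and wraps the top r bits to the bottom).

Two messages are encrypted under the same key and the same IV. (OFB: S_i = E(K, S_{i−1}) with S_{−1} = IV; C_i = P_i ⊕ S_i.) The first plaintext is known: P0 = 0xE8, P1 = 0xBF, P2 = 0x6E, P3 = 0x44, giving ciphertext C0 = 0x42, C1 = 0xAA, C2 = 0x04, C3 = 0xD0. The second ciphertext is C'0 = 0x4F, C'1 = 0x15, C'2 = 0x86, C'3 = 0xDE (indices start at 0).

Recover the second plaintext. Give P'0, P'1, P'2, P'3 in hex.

In OFB with a reused IV, both messages share the same keystream S_i, so C_i ⊕ C'_i = P_i ⊕ P'_i and thus P'_i = P_i ⊕ C_i ⊕ C'_i.
P'0: 0xE8 ⊕ 0x42 ⊕ 0x4F = 0xE5.
P'1: 0xBF ⊕ 0xAA ⊕ 0x15 = 0x00.
P'2: 0x6E ⊕ 0x04 ⊕ 0x86 = 0xEC.
P'3: 0x44 ⊕ 0xD0 ⊕ 0xDE = 0x4A.

P'0 = 0xE5, P'1 = 0x00, P'2 = 0xEC, P'3 = 0x4A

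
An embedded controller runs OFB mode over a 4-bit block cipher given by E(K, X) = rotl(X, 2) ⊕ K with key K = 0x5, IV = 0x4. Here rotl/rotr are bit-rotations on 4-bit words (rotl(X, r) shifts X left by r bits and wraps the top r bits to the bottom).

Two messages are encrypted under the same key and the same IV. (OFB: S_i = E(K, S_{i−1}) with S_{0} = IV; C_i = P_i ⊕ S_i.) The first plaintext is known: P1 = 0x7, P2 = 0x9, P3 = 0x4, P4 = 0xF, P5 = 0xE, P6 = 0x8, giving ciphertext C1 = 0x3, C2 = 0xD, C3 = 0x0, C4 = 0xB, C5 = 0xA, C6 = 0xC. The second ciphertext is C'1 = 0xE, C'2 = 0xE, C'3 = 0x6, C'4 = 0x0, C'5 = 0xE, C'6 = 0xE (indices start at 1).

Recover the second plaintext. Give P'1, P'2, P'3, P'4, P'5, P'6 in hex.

P'1 = 0xA, P'2 = 0xA, P'3 = 0x2, P'4 = 0x4, P'5 = 0xA, P'6 = 0xA

In OFB with a reused IV, both messages share the same keystream S_i, so C_i ⊕ C'_i = P_i ⊕ P'_i and thus P'_i = P_i ⊕ C_i ⊕ C'_i.
P'1: 0x7 ⊕ 0x3 ⊕ 0xE = 0xA.
P'2: 0x9 ⊕ 0xD ⊕ 0xE = 0xA.
P'3: 0x4 ⊕ 0x0 ⊕ 0x6 = 0x2.
P'4: 0xF ⊕ 0xB ⊕ 0x0 = 0x4.
P'5: 0xE ⊕ 0xA ⊕ 0xE = 0xA.
P'6: 0x8 ⊕ 0xC ⊕ 0xE = 0xA.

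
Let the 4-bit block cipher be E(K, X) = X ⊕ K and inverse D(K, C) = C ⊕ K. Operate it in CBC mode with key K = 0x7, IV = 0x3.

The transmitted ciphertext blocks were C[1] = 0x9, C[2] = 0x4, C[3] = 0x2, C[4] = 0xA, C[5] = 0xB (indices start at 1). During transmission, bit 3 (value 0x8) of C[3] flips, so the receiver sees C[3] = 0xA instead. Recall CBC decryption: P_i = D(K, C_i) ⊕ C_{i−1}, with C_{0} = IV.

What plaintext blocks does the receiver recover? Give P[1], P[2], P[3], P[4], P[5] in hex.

Only C[3] changed, to 0xA. In CBC, a change in C_i garbles P_i and flips the same bit in P_{i+1}. Decrypting the received ciphertext:
P[1]: D(K, 0x9) = 0xE; 0xE ⊕ 0x3 = 0xD.
P[2]: D(K, 0x4) = 0x3; 0x3 ⊕ 0x9 = 0xA.
P[3]: D(K, 0xA) = 0xD; 0xD ⊕ 0x4 = 0x9.
P[4]: D(K, 0xA) = 0xD; 0xD ⊕ 0xA = 0x7.
P[5]: D(K, 0xB) = 0xC; 0xC ⊕ 0xA = 0x6.
Blocks that differ from the original plaintext: P[3], P[4].

P[1] = 0xD, P[2] = 0xA, P[3] = 0x9, P[4] = 0x7, P[5] = 0x6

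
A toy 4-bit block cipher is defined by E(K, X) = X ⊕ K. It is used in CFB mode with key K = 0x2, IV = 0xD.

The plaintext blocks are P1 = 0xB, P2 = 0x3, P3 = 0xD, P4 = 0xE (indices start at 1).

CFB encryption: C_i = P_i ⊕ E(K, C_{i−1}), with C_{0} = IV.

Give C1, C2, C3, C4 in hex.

C1 = 0x4, C2 = 0x5, C3 = 0xA, C4 = 0x6

C1: E(K, 0xD) = 0xF; 0xB ⊕ 0xF = 0x4.
C2: E(K, 0x4) = 0x6; 0x3 ⊕ 0x6 = 0x5.
C3: E(K, 0x5) = 0x7; 0xD ⊕ 0x7 = 0xA.
C4: E(K, 0xA) = 0x8; 0xE ⊕ 0x8 = 0x6.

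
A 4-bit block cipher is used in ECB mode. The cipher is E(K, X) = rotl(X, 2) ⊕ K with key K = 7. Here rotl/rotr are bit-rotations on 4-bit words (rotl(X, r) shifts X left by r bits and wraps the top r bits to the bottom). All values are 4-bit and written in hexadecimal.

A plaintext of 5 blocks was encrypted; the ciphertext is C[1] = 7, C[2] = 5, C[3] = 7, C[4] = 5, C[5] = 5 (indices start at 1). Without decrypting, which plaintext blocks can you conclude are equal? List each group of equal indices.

ECB encrypts each block independently with the same key, so equal ciphertext blocks imply equal plaintext blocks.
C[1] = C[3] = 7, so P[1] = P[3].
C[2] = C[4] = C[5] = 5, so P[2] = P[4] = P[5].

P[1] = P[3]; P[2] = P[4] = P[5]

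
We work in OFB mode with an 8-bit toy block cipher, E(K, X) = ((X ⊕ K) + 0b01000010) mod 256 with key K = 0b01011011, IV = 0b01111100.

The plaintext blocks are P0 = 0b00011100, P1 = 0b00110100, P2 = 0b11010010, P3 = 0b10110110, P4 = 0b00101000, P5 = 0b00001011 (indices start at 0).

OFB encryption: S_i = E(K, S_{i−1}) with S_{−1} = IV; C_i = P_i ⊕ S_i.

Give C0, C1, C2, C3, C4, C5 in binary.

C0 = 0b01110101, C1 = 0b01000000, C2 = 0b10100011, C3 = 0b11011010, C4 = 0b01010001, C5 = 0b01101111

C0: S = E(K, 0b01111100) = 0b01101001; 0b00011100 ⊕ 0b01101001 = 0b01110101.
C1: S = E(K, 0b01101001) = 0b01110100; 0b00110100 ⊕ 0b01110100 = 0b01000000.
C2: S = E(K, 0b01110100) = 0b01110001; 0b11010010 ⊕ 0b01110001 = 0b10100011.
C3: S = E(K, 0b01110001) = 0b01101100; 0b10110110 ⊕ 0b01101100 = 0b11011010.
C4: S = E(K, 0b01101100) = 0b01111001; 0b00101000 ⊕ 0b01111001 = 0b01010001.
C5: S = E(K, 0b01111001) = 0b01100100; 0b00001011 ⊕ 0b01100100 = 0b01101111.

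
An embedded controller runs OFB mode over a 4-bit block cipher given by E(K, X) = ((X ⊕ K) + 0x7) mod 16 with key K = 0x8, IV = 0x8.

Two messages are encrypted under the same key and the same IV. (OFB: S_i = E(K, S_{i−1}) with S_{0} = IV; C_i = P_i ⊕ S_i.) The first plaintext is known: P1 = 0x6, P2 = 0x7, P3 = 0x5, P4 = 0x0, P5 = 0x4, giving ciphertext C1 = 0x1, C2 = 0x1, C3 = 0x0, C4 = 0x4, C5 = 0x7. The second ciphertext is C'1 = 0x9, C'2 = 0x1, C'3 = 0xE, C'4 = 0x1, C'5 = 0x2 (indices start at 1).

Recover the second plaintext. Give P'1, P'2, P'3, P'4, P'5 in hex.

P'1 = 0xE, P'2 = 0x7, P'3 = 0xB, P'4 = 0x5, P'5 = 0x1

In OFB with a reused IV, both messages share the same keystream S_i, so C_i ⊕ C'_i = P_i ⊕ P'_i and thus P'_i = P_i ⊕ C_i ⊕ C'_i.
P'1: 0x6 ⊕ 0x1 ⊕ 0x9 = 0xE.
P'2: 0x7 ⊕ 0x1 ⊕ 0x1 = 0x7.
P'3: 0x5 ⊕ 0x0 ⊕ 0xE = 0xB.
P'4: 0x0 ⊕ 0x4 ⊕ 0x1 = 0x5.
P'5: 0x4 ⊕ 0x7 ⊕ 0x2 = 0x1.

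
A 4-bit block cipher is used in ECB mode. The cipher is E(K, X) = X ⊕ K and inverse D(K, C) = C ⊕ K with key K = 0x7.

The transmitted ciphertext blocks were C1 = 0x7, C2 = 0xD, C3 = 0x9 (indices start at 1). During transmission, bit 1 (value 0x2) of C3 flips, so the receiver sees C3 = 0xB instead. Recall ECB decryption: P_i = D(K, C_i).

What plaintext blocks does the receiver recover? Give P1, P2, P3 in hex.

Only C3 changed, to 0xB. In ECB, a change in C_i affects only P_i. Decrypting the received ciphertext:
P1: D(K, 0x7) = 0x0.
P2: D(K, 0xD) = 0xA.
P3: D(K, 0xB) = 0xC.
Blocks that differ from the original plaintext: P3.

P1 = 0x0, P2 = 0xA, P3 = 0xC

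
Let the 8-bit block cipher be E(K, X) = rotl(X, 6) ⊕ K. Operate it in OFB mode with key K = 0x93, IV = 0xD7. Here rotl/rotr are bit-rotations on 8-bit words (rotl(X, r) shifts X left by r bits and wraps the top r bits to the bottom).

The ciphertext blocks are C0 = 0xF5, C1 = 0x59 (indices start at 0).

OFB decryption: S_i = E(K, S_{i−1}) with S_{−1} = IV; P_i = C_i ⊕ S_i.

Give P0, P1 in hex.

P0 = 0x93, P1 = 0x53

P0: S = E(K, 0xD7) = 0x66; 0xF5 ⊕ 0x66 = 0x93.
P1: S = E(K, 0x66) = 0x0A; 0x59 ⊕ 0x0A = 0x53.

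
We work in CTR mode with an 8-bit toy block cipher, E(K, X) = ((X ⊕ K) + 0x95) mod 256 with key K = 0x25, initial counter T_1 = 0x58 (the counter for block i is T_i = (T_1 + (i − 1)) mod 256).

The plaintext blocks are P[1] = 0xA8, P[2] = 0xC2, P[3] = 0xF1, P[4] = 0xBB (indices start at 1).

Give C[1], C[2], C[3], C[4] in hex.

CTR encryption: S_i = E(K, T_i) where T_i is the counter for block i; C_i = P_i ⊕ S_i.
C[1]: T = 0x58, S = E(K, T) = 0x12; 0xA8 ⊕ 0x12 = 0xBA.
C[2]: T = 0x59, S = E(K, T) = 0x11; 0xC2 ⊕ 0x11 = 0xD3.
C[3]: T = 0x5A, S = E(K, T) = 0x14; 0xF1 ⊕ 0x14 = 0xE5.
C[4]: T = 0x5B, S = E(K, T) = 0x13; 0xBB ⊕ 0x13 = 0xA8.

C[1] = 0xBA, C[2] = 0xD3, C[3] = 0xE5, C[4] = 0xA8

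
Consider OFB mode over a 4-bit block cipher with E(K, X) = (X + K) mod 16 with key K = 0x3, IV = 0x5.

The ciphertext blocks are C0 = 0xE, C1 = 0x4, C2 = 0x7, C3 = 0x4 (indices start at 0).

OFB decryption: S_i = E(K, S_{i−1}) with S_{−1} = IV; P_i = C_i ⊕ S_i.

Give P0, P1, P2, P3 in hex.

P0: S = E(K, 0x5) = 0x8; 0xE ⊕ 0x8 = 0x6.
P1: S = E(K, 0x8) = 0xB; 0x4 ⊕ 0xB = 0xF.
P2: S = E(K, 0xB) = 0xE; 0x7 ⊕ 0xE = 0x9.
P3: S = E(K, 0xE) = 0x1; 0x4 ⊕ 0x1 = 0x5.

P0 = 0x6, P1 = 0xF, P2 = 0x9, P3 = 0x5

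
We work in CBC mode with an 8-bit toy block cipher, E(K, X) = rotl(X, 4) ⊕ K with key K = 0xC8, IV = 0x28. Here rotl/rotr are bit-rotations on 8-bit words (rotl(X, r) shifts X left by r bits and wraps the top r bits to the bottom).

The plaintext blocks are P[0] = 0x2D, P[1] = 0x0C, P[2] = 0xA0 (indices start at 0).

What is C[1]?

C[1] = 0x81

CBC encryption: C_i = E(K, P_i ⊕ C_{i−1}), with C_{−1} = IV.
C[0]: P[0] ⊕ 0x28 = 0x05; E(K, 0x05) = 0x98.
C[1]: P[1] ⊕ 0x98 = 0x94; E(K, 0x94) = 0x81.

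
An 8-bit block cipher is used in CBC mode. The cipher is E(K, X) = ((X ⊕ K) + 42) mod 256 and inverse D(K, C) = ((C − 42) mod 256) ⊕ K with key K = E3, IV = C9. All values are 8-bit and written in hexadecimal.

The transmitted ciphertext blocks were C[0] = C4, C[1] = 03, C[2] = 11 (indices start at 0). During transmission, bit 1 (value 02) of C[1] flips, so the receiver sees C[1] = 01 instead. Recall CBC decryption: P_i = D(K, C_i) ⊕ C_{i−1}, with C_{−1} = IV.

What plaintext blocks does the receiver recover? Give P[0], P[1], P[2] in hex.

Only C[1] changed, to 01. In CBC, a change in C_i garbles P_i and flips the same bit in P_{i+1}. Decrypting the received ciphertext:
P[0]: D(K, C4) = 61; 61 ⊕ C9 = A8.
P[1]: D(K, 01) = 5C; 5C ⊕ C4 = 98.
P[2]: D(K, 11) = 2C; 2C ⊕ 01 = 2D.
Blocks that differ from the original plaintext: P[1], P[2].

P[0] = A8, P[1] = 98, P[2] = 2D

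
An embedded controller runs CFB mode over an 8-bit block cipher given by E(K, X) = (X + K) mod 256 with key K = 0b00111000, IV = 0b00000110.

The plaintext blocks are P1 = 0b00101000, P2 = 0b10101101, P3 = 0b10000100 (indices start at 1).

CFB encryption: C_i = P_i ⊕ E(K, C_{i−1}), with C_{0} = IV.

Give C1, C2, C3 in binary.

C1: E(K, 0b00000110) = 0b00111110; 0b00101000 ⊕ 0b00111110 = 0b00010110.
C2: E(K, 0b00010110) = 0b01001110; 0b10101101 ⊕ 0b01001110 = 0b11100011.
C3: E(K, 0b11100011) = 0b00011011; 0b10000100 ⊕ 0b00011011 = 0b10011111.

C1 = 0b00010110, C2 = 0b11100011, C3 = 0b10011111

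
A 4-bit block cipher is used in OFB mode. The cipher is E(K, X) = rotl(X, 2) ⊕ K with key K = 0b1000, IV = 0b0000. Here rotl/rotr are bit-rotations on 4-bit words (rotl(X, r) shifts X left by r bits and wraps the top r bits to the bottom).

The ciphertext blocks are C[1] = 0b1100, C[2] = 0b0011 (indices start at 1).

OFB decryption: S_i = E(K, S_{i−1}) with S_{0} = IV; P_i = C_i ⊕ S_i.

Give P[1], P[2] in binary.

P[1] = 0b0100, P[2] = 0b1001

P[1]: S = E(K, 0b0000) = 0b1000; 0b1100 ⊕ 0b1000 = 0b0100.
P[2]: S = E(K, 0b1000) = 0b1010; 0b0011 ⊕ 0b1010 = 0b1001.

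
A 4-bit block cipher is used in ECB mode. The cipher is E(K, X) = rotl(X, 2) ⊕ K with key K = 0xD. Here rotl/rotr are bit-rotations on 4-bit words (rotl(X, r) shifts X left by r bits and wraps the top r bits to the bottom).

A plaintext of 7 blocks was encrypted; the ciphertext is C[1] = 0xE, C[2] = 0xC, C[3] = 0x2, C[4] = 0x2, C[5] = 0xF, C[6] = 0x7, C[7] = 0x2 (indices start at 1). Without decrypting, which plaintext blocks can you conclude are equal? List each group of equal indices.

ECB encrypts each block independently with the same key, so equal ciphertext blocks imply equal plaintext blocks.
C[3] = C[4] = C[7] = 0x2, so P[3] = P[4] = P[7].

P[3] = P[4] = P[7]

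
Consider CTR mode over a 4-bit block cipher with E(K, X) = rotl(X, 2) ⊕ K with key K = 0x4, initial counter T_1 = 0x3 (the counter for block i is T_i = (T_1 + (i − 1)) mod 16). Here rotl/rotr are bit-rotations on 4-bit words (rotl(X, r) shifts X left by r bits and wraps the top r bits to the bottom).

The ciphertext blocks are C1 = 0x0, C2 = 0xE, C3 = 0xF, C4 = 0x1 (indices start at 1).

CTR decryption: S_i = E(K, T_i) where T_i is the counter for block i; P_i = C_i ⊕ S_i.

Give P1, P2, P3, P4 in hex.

P1 = 0x8, P2 = 0xB, P3 = 0xE, P4 = 0xC

P1: T = 0x3, S = E(K, T) = 0x8; 0x0 ⊕ 0x8 = 0x8.
P2: T = 0x4, S = E(K, T) = 0x5; 0xE ⊕ 0x5 = 0xB.
P3: T = 0x5, S = E(K, T) = 0x1; 0xF ⊕ 0x1 = 0xE.
P4: T = 0x6, S = E(K, T) = 0xD; 0x1 ⊕ 0xD = 0xC.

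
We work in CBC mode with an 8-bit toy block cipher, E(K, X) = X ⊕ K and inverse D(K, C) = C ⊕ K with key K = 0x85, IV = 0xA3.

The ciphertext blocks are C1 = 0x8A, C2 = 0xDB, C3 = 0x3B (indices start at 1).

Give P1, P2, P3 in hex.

CBC decryption: P_i = D(K, C_i) ⊕ C_{i−1}, with C_{0} = IV.
P1: D(K, 0x8A) = 0x0F; 0x0F ⊕ 0xA3 = 0xAC.
P2: D(K, 0xDB) = 0x5E; 0x5E ⊕ 0x8A = 0xD4.
P3: D(K, 0x3B) = 0xBE; 0xBE ⊕ 0xDB = 0x65.

P1 = 0xAC, P2 = 0xD4, P3 = 0x65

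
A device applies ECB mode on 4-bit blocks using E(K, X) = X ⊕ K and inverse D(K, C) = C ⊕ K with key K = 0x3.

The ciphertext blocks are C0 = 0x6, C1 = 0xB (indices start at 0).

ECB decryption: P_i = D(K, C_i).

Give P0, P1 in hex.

P0: D(K, 0x6) = 0x5.
P1: D(K, 0xB) = 0x8.

P0 = 0x5, P1 = 0x8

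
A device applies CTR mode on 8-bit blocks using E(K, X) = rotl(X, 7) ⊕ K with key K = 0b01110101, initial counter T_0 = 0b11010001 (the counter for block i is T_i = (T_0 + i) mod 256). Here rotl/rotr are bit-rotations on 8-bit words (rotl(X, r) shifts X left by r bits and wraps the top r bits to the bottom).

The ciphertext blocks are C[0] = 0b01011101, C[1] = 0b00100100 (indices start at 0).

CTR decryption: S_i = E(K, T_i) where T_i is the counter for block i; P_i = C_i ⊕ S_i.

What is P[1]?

P[1]: T = 0b11010010, S = E(K, T) = 0b00011100; 0b00100100 ⊕ 0b00011100 = 0b00111000.

P[1] = 0b00111000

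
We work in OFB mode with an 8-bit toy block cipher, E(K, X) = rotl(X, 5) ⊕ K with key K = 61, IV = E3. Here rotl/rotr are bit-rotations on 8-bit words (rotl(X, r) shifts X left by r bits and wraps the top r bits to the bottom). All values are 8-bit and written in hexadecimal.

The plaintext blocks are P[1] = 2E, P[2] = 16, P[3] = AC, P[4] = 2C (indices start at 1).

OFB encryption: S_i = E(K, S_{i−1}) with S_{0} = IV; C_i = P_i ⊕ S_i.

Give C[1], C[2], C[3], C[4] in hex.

C[1]: S = E(K, E3) = 1D; 2E ⊕ 1D = 33.
C[2]: S = E(K, 1D) = C2; 16 ⊕ C2 = D4.
C[3]: S = E(K, C2) = 39; AC ⊕ 39 = 95.
C[4]: S = E(K, 39) = 46; 2C ⊕ 46 = 6A.

C[1] = 33, C[2] = D4, C[3] = 95, C[4] = 6A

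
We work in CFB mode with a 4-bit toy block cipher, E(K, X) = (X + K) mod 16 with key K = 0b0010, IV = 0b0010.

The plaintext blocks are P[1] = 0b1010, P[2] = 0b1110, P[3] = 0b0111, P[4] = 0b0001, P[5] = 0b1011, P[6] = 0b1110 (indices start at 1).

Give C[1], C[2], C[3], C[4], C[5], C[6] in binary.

C[1] = 0b1110, C[2] = 0b1110, C[3] = 0b0111, C[4] = 0b1000, C[5] = 0b0001, C[6] = 0b1101

CFB encryption: C_i = P_i ⊕ E(K, C_{i−1}), with C_{0} = IV.
C[1]: E(K, 0b0010) = 0b0100; 0b1010 ⊕ 0b0100 = 0b1110.
C[2]: E(K, 0b1110) = 0b0000; 0b1110 ⊕ 0b0000 = 0b1110.
C[3]: E(K, 0b1110) = 0b0000; 0b0111 ⊕ 0b0000 = 0b0111.
C[4]: E(K, 0b0111) = 0b1001; 0b0001 ⊕ 0b1001 = 0b1000.
C[5]: E(K, 0b1000) = 0b1010; 0b1011 ⊕ 0b1010 = 0b0001.
C[6]: E(K, 0b0001) = 0b0011; 0b1110 ⊕ 0b0011 = 0b1101.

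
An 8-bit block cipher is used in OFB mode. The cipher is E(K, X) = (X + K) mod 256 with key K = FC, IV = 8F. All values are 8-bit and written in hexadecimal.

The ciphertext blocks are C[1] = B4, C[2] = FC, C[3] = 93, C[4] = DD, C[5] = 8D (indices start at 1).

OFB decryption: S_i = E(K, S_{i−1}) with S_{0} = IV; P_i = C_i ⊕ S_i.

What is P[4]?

P[1]: S = E(K, 8F) = 8B; B4 ⊕ 8B = 3F.
P[2]: S = E(K, 8B) = 87; FC ⊕ 87 = 7B.
P[3]: S = E(K, 87) = 83; 93 ⊕ 83 = 10.
P[4]: S = E(K, 83) = 7F; DD ⊕ 7F = A2.

P[4] = A2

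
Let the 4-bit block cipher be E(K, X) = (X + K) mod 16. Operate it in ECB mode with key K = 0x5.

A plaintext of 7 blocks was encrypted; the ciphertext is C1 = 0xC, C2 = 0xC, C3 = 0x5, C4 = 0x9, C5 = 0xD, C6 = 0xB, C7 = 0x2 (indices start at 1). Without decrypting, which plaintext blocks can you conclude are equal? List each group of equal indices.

P1 = P2

ECB encrypts each block independently with the same key, so equal ciphertext blocks imply equal plaintext blocks.
C1 = C2 = 0xC, so P1 = P2.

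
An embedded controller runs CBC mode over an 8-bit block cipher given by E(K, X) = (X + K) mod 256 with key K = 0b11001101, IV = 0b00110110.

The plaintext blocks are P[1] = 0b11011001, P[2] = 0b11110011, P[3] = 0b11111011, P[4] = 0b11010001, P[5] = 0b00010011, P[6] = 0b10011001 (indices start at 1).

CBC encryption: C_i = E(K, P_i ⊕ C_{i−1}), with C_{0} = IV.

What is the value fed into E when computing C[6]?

C[1]: P[1] ⊕ 0b00110110 = 0b11101111; E(K, 0b11101111) = 0b10111100.
C[2]: P[2] ⊕ 0b10111100 = 0b01001111; E(K, 0b01001111) = 0b00011100.
C[3]: P[3] ⊕ 0b00011100 = 0b11100111; E(K, 0b11100111) = 0b10110100.
C[4]: P[4] ⊕ 0b10110100 = 0b01100101; E(K, 0b01100101) = 0b00110010.
C[5]: P[5] ⊕ 0b00110010 = 0b00100001; E(K, 0b00100001) = 0b11101110.
C[6]: P[6] ⊕ 0b11101110 = 0b01110111; E(K, 0b01110111) = 0b01000100.
So the input to E for block [6] is 0b01110111.

0b01110111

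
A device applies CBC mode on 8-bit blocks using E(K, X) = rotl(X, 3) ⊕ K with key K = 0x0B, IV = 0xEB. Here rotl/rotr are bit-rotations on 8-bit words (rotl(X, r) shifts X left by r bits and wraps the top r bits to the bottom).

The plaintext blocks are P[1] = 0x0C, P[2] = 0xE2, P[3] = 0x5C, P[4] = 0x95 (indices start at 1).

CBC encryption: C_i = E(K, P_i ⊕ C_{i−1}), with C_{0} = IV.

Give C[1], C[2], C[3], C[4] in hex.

C[1] = 0x34, C[2] = 0xBD, C[3] = 0x04, C[4] = 0x87

C[1]: P[1] ⊕ 0xEB = 0xE7; E(K, 0xE7) = 0x34.
C[2]: P[2] ⊕ 0x34 = 0xD6; E(K, 0xD6) = 0xBD.
C[3]: P[3] ⊕ 0xBD = 0xE1; E(K, 0xE1) = 0x04.
C[4]: P[4] ⊕ 0x04 = 0x91; E(K, 0x91) = 0x87.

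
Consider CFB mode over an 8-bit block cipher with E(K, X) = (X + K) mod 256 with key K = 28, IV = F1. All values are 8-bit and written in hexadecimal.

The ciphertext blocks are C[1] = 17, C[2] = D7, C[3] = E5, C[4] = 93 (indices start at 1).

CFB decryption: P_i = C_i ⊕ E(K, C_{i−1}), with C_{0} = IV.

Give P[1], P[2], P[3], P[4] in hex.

P[1] = 0E, P[2] = E8, P[3] = 1A, P[4] = 9E

P[1]: E(K, F1) = 19; 17 ⊕ 19 = 0E.
P[2]: E(K, 17) = 3F; D7 ⊕ 3F = E8.
P[3]: E(K, D7) = FF; E5 ⊕ FF = 1A.
P[4]: E(K, E5) = 0D; 93 ⊕ 0D = 9E.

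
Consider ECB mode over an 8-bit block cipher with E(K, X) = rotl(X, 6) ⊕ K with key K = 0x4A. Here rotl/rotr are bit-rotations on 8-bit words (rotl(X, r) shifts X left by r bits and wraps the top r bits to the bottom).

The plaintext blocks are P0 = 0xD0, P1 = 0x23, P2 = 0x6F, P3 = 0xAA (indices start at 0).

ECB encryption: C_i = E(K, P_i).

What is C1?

C1: E(K, 0x23) = 0x82.

C1 = 0x82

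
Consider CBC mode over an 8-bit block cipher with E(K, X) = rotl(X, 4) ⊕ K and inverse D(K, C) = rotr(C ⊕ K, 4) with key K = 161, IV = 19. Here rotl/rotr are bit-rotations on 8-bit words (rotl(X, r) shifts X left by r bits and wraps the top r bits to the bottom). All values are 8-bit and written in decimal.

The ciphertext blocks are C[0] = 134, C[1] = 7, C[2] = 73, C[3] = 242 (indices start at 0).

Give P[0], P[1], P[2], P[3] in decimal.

P[0] = 97, P[1] = 236, P[2] = 137, P[3] = 124

CBC decryption: P_i = D(K, C_i) ⊕ C_{i−1}, with C_{−1} = IV.
P[0]: D(K, 134) = 114; 114 ⊕ 19 = 97.
P[1]: D(K, 7) = 106; 106 ⊕ 134 = 236.
P[2]: D(K, 73) = 142; 142 ⊕ 7 = 137.
P[3]: D(K, 242) = 53; 53 ⊕ 73 = 124.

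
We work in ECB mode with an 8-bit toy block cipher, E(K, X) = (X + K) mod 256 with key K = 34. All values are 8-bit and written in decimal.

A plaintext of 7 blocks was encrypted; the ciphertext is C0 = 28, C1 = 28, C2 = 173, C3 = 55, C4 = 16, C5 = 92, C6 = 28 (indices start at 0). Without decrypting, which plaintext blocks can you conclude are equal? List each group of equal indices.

P0 = P1 = P6

ECB encrypts each block independently with the same key, so equal ciphertext blocks imply equal plaintext blocks.
C0 = C1 = C6 = 28, so P0 = P1 = P6.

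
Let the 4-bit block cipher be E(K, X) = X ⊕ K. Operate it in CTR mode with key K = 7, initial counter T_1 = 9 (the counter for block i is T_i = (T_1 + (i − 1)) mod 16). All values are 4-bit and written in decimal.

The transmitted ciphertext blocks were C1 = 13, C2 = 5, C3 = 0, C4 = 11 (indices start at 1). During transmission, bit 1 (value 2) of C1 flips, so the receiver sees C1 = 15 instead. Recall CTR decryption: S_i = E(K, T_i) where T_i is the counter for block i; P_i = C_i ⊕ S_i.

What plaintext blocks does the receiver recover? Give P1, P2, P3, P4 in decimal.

P1 = 1, P2 = 8, P3 = 12, P4 = 0

Only C1 changed, to 15. In CTR, a change in C_i flips the same bit in P_i only; the keystream is unaffected. Decrypting the received ciphertext:
P1: T = 9, S = E(K, T) = 14; 15 ⊕ 14 = 1.
P2: T = 10, S = E(K, T) = 13; 5 ⊕ 13 = 8.
P3: T = 11, S = E(K, T) = 12; 0 ⊕ 12 = 12.
P4: T = 12, S = E(K, T) = 11; 11 ⊕ 11 = 0.
Blocks that differ from the original plaintext: P1.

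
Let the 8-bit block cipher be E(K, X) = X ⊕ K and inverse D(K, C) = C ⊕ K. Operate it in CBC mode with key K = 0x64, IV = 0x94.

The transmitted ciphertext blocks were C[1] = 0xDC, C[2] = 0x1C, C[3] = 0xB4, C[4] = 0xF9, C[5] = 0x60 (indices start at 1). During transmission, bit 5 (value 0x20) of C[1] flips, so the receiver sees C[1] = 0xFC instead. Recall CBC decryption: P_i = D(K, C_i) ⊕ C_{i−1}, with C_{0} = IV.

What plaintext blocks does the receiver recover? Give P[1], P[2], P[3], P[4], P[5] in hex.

P[1] = 0x0C, P[2] = 0x84, P[3] = 0xCC, P[4] = 0x29, P[5] = 0xFD

Only C[1] changed, to 0xFC. In CBC, a change in C_i garbles P_i and flips the same bit in P_{i+1}. Decrypting the received ciphertext:
P[1]: D(K, 0xFC) = 0x98; 0x98 ⊕ 0x94 = 0x0C.
P[2]: D(K, 0x1C) = 0x78; 0x78 ⊕ 0xFC = 0x84.
P[3]: D(K, 0xB4) = 0xD0; 0xD0 ⊕ 0x1C = 0xCC.
P[4]: D(K, 0xF9) = 0x9D; 0x9D ⊕ 0xB4 = 0x29.
P[5]: D(K, 0x60) = 0x04; 0x04 ⊕ 0xF9 = 0xFD.
Blocks that differ from the original plaintext: P[1], P[2].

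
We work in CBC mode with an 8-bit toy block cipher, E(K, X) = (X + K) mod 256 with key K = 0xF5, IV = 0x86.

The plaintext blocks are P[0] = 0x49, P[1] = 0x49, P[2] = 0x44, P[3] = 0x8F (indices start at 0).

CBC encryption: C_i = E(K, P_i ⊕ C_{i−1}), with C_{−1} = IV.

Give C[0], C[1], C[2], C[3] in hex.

C[0] = 0xC4, C[1] = 0x82, C[2] = 0xBB, C[3] = 0x29

C[0]: P[0] ⊕ 0x86 = 0xCF; E(K, 0xCF) = 0xC4.
C[1]: P[1] ⊕ 0xC4 = 0x8D; E(K, 0x8D) = 0x82.
C[2]: P[2] ⊕ 0x82 = 0xC6; E(K, 0xC6) = 0xBB.
C[3]: P[3] ⊕ 0xBB = 0x34; E(K, 0x34) = 0x29.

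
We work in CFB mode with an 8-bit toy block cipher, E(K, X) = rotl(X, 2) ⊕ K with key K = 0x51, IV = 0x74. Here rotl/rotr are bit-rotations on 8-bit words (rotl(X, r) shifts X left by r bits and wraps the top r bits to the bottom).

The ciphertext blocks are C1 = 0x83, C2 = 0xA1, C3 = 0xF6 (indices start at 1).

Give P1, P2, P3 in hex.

P1 = 0x03, P2 = 0xFE, P3 = 0x21

CFB decryption: P_i = C_i ⊕ E(K, C_{i−1}), with C_{0} = IV.
P1: E(K, 0x74) = 0x80; 0x83 ⊕ 0x80 = 0x03.
P2: E(K, 0x83) = 0x5F; 0xA1 ⊕ 0x5F = 0xFE.
P3: E(K, 0xA1) = 0xD7; 0xF6 ⊕ 0xD7 = 0x21.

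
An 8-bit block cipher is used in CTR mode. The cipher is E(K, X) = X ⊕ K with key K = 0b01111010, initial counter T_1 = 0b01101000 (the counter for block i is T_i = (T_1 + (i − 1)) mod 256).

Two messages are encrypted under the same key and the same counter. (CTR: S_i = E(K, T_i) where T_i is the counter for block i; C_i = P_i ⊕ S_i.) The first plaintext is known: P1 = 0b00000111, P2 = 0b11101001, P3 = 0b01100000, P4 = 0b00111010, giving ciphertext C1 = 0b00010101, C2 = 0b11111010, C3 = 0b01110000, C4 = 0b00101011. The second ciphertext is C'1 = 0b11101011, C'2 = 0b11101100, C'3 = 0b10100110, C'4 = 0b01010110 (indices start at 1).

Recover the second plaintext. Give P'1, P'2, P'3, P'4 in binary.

P'1 = 0b11111001, P'2 = 0b11111111, P'3 = 0b10110110, P'4 = 0b01000111

In CTR with a reused counter, both messages share the same keystream S_i, so C_i ⊕ C'_i = P_i ⊕ P'_i and thus P'_i = P_i ⊕ C_i ⊕ C'_i.
P'1: 0b00000111 ⊕ 0b00010101 ⊕ 0b11101011 = 0b11111001.
P'2: 0b11101001 ⊕ 0b11111010 ⊕ 0b11101100 = 0b11111111.
P'3: 0b01100000 ⊕ 0b01110000 ⊕ 0b10100110 = 0b10110110.
P'4: 0b00111010 ⊕ 0b00101011 ⊕ 0b01010110 = 0b01000111.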